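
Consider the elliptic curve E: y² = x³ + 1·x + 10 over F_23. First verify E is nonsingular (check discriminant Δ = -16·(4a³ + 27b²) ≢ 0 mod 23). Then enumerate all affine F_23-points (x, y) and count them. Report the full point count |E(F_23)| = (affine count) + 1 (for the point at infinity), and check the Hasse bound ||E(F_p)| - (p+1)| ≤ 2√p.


Affine points = {(1, 9), (1, 14), (4, 3), (4, 20), (5, 5), (5, 18), (6, 5), (6, 18), (8, 1), (8, 22), (9, 9), (9, 14), (10, 10), (10, 13), (11, 8), (11, 15), (12, 5), (12, 18), (13, 9), (13, 14), (14, 10), (14, 13), (17, 8), (17, 15), (18, 8), (18, 15), (20, 7), (20, 16), (21, 0), (22, 10), (22, 13)}; affine count = 31; |E(F_23)| = 32.

Discriminant check: Δ ∝ 4a³ + 27b² = 4·1³ + 27·10² = 4·1 + 27·100 ≡ 13 (mod 23). Nonzero ⇒ E is nonsingular.
For each x ∈ F_23, compute rhs = x³ + 1·x + 10 mod 23, then count y ∈ F_23 with y² ≡ rhs.
  x = 0: rhs = 10, matching y values: none (0 points).
  x = 1: rhs = 12, matching y values: 9, 14 (2 points).
  x = 2: rhs = 20, matching y values: none (0 points).
  x = 3: rhs = 17, matching y values: none (0 points).
  x = 4: rhs = 9, matching y values: 3, 20 (2 points).
  x = 5: rhs = 2, matching y values: 5, 18 (2 points).
  x = 6: rhs = 2, matching y values: 5, 18 (2 points).
  x = 7: rhs = 15, matching y values: none (0 points).
  x = 8: rhs = 1, matching y values: 1, 22 (2 points).
  x = 9: rhs = 12, matching y values: 9, 14 (2 points).
  x = 10: rhs = 8, matching y values: 10, 13 (2 points).
  x = 11: rhs = 18, matching y values: 8, 15 (2 points).
  x = 12: rhs = 2, matching y values: 5, 18 (2 points).
  x = 13: rhs = 12, matching y values: 9, 14 (2 points).
  x = 14: rhs = 8, matching y values: 10, 13 (2 points).
  x = 15: rhs = 19, matching y values: none (0 points).
  x = 16: rhs = 5, matching y values: none (0 points).
  x = 17: rhs = 18, matching y values: 8, 15 (2 points).
  x = 18: rhs = 18, matching y values: 8, 15 (2 points).
  x = 19: rhs = 11, matching y values: none (0 points).
  x = 20: rhs = 3, matching y values: 7, 16 (2 points).
  x = 21: rhs = 0, matching y values: 0 (1 points).
  x = 22: rhs = 8, matching y values: 10, 13 (2 points).
Total affine count: 31.
Full point count |E(F_23)| = 31 + 1 = 32.
Hasse bound: |32 − (23+1)| = |8| = 8 ≤ 2√23 ≈ 9.5917 ✓.


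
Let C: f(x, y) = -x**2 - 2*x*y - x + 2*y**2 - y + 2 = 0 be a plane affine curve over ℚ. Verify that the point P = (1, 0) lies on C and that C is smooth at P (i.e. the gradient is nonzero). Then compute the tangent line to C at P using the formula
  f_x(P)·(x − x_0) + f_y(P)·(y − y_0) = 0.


Tangent line at P: -3*x - 3*y + 3 = 0.

Step 1: f(1, 0) = 0, so P lies on C.
Step 2: partial derivatives
  f_x(x, y) = -2*x - 2*y - 1, f_y(x, y) = -2*x + 4*y - 1.
  f_x(P) = -3, f_y(P) = -3 (gradient nonzero, so P is smooth).
Step 3: tangent line at P: -3·(x − 1) + -3·(y − 0) = 0.
Expanding: -3*x - 3*y + 3 = 0.


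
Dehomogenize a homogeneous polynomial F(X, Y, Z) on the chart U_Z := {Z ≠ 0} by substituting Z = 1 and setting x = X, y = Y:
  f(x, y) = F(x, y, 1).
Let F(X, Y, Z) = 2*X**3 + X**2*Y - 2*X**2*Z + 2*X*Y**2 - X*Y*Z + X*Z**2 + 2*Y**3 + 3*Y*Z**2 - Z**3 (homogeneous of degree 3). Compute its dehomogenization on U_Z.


f(x, y) = 2*x**3 + x**2*y - 2*x**2 + 2*x*y**2 - x*y + x + 2*y**3 + 3*y - 1

On U_Z we set Z = 1. Each monomial c·X^i·Y^j·Z^k in F becomes c·x^i·y^j·1^k = c·x^i·y^j.
Substituting Z = 1: F(X, Y, 1) = 2*x**3 + x**2*y - 2*x**2 + 2*x*y**2 - x*y + x + 2*y**3 + 3*y - 1.
Note: deg(f) ≤ deg(F) = 3; strict inequality happens when F is divisible by Z (lost terms).


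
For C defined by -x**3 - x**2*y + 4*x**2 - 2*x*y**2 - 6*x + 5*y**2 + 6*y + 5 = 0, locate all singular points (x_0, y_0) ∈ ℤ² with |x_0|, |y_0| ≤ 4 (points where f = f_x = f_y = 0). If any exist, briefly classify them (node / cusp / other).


Singular points: {(2, -1)}; classification: node.

Compute partial derivatives:
  f_x = -3*x**2 - 2*x*y + 8*x - 2*y**2 - 6.
  f_y = -x**2 - 4*x*y + 10*y + 6.
Scan x_0 ∈ {−4, ..., 4}. For each x_0, f_y(x_0, y) is a polynomial in y; find its integer roots y ∈ {−4, ..., 4}, then test f_x and f at those candidates.
  x = -4: f_y(-4, y) = 26*y - 10; no integer root y with |y| ≤ 4.
  x = -3: f_y(-3, y) = 22*y - 3; no integer root y with |y| ≤ 4.
  x = -2: f_y(-2, y) = 18*y + 2; no integer root y with |y| ≤ 4.
  x = -1: f_y(-1, y) = 14*y + 5; no integer root y with |y| ≤ 4.
  x = 0: f_y(0, y) = 10*y + 6; no integer root y with |y| ≤ 4.
  x = 1: f_y(1, y) = 6*y + 5; no integer root y with |y| ≤ 4.
  x = 2: f_y(2, y) = 2*y + 2; vanishes at y ∈ {-1}. (2, -1): f_x = 0, f = 0 — SINGULAR.
  x = 3: f_y(3, y) = -2*y - 3; no integer root y with |y| ≤ 4.
  x = 4: f_y(4, y) = -6*y - 10; no integer root y with |y| ≤ 4.
Only singular point on the grid: (2, -1).
Classify: substitute x = 2 + u, y = -1 + v and expand: f = -u**3 - u**2*v - u**2 - 2*u*v**2 + v**2.
No constant or linear terms (consistent with a singular point). Quadratic part: -u**2 + v**2. Cubic part: -u**3 - u**2*v - 2*u*v**2.
The quadratic part v**2 - u**2 = (v − u)(v + u) splits into two distinct linear factors, so there are two distinct tangent lines y − -1 = ±(x − 2) — this is a node (ordinary double point).
Classification: node.


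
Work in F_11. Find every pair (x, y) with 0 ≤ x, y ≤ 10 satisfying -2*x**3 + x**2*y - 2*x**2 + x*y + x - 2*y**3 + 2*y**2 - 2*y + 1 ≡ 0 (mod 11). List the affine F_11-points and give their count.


Affine F_11-points: {(0, 2), (0, 5), (1, 9), (4, 6), (9, 10), (10, 0)}; count = 6.

For each of the 121 pairs (x, y) ∈ F_11², evaluate f(x, y) mod 11. Record the zeros.
  x = 0: [0↦1, 1↦10, 2↦0, 3↦3, 4↦7, 5↦0, 6↦3, 7↦4, 8↦2, 9↦7, 10↦7]  zeros at y ∈ {2, 5}
  x = 1: [0↦9, 1↦9, 2↦1, 3↦6, 4↦1, 5↦7, 6↦1, 7↦4, 8↦4, 9↦0, 10↦2]  zeros at y ∈ {9}
  x = 2: [0↦1, 1↦5, 2↦1, 3↦10, 4↦9, 5↦8, 6↦6, 7↦2, 8↦6, 9↦6, 10↦1]  zeros at y ∈ ∅
  x = 3: [0↦9, 1↦8, 2↦10, 3↦3, 4↦8, 5↦2, 6↦6, 7↦8, 8↦7, 9↦2, 10↦3]  zeros at y ∈ ∅
  x = 4: [0↦10, 1↦6, 2↦5, 3↦6, 4↦8, 5↦10, 6↦0, 7↦10, 8↦6, 9↦9, 10↦7]  zeros at y ∈ {6}
  x = 5: [0↦3, 1↦9, 2↦7, 3↦7, 4↦8, 5↦9, 6↦9, 7↦7, 8↦2, 9↦4, 10↦1]  zeros at y ∈ ∅
  x = 6: [0↦9, 1↦5, 2↦4, 3↦5, 4↦7, 5↦9, 6↦10, 7↦9, 8↦5, 9↦8, 10↦6]  zeros at y ∈ ∅
  x = 7: [0↦5, 1↦4, 2↦6, 3↦10, 4↦4, 5↦9, 6↦2, 7↦4, 8↦3, 9↦9, 10↦10]  zeros at y ∈ ∅
  x = 8: [0↦1, 1↦5, 2↦1, 3↦10, 4↦9, 5↦8, 6↦6, 7↦2, 8↦6, 9↦6, 10↦1]  zeros at y ∈ ∅
  x = 9: [0↦7, 1↦7, 2↦10, 3↦4, 4↦10, 5↦5, 6↦10, 7↦2, 8↦2, 9↦9, 10↦0]  zeros at y ∈ {10}
  x = 10: [0↦0, 1↦9, 2↦10, 3↦2, 4↦6, 5↦10, 6↦2, 7↦3, 8↦1, 9↦6, 10↦6]  zeros at y ∈ {0}
Collecting zeros: affine points = {(0, 2), (0, 5), (1, 9), (4, 6), (9, 10), (10, 0)}.
Total count |C(F_11)_aff| = 6.


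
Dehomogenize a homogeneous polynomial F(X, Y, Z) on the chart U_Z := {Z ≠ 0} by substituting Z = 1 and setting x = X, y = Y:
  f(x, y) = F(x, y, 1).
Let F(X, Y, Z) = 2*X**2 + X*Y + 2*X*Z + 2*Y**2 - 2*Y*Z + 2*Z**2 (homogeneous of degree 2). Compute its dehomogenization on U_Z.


f(x, y) = 2*x**2 + x*y + 2*x + 2*y**2 - 2*y + 2

On U_Z we set Z = 1. Each monomial c·X^i·Y^j·Z^k in F becomes c·x^i·y^j·1^k = c·x^i·y^j.
Substituting Z = 1: F(X, Y, 1) = 2*x**2 + x*y + 2*x + 2*y**2 - 2*y + 2.
Note: deg(f) ≤ deg(F) = 2; strict inequality happens when F is divisible by Z (lost terms).


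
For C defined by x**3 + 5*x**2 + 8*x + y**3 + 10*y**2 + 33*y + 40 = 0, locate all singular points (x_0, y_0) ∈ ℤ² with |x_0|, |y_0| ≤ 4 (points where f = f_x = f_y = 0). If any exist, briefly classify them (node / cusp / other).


Singular points: {(-2, -3)}; classification: node.

Compute partial derivatives:
  f_x = 3*x**2 + 10*x + 8.
  f_y = 3*y**2 + 20*y + 33.
Scan x_0 ∈ {−4, ..., 4}. For each x_0, f_y(x_0, y) is a polynomial in y; find its integer roots y ∈ {−4, ..., 4}, then test f_x and f at those candidates.
  x = -4: f_y(-4, y) = 3*y**2 + 20*y + 33; vanishes at y ∈ {-3}. (-4, -3): f_x = 16 ≠ 0.
  x = -3: f_y(-3, y) = 3*y**2 + 20*y + 33; vanishes at y ∈ {-3}. (-3, -3): f_x = 5 ≠ 0.
  x = -2: f_y(-2, y) = 3*y**2 + 20*y + 33; vanishes at y ∈ {-3}. (-2, -3): f_x = 0, f = 0 — SINGULAR.
  x = -1: f_y(-1, y) = 3*y**2 + 20*y + 33; vanishes at y ∈ {-3}. (-1, -3): f_x = 1 ≠ 0.
  x = 0: f_y(0, y) = 3*y**2 + 20*y + 33; vanishes at y ∈ {-3}. (0, -3): f_x = 8 ≠ 0.
  x = 1: f_y(1, y) = 3*y**2 + 20*y + 33; vanishes at y ∈ {-3}. (1, -3): f_x = 21 ≠ 0.
  x = 2: f_y(2, y) = 3*y**2 + 20*y + 33; vanishes at y ∈ {-3}. (2, -3): f_x = 40 ≠ 0.
  x = 3: f_y(3, y) = 3*y**2 + 20*y + 33; vanishes at y ∈ {-3}. (3, -3): f_x = 65 ≠ 0.
  x = 4: f_y(4, y) = 3*y**2 + 20*y + 33; vanishes at y ∈ {-3}. (4, -3): f_x = 96 ≠ 0.
Only singular point on the grid: (-2, -3).
Classify: substitute x = -2 + u, y = -3 + v and expand: f = u**3 - u**2 + v**3 + v**2.
No constant or linear terms (consistent with a singular point). Quadratic part: -u**2 + v**2. Cubic part: u**3 + v**3.
The quadratic part v**2 - u**2 = (v − u)(v + u) splits into two distinct linear factors, so there are two distinct tangent lines y − -3 = ±(x − -2) — this is a node (ordinary double point).
Classification: node.


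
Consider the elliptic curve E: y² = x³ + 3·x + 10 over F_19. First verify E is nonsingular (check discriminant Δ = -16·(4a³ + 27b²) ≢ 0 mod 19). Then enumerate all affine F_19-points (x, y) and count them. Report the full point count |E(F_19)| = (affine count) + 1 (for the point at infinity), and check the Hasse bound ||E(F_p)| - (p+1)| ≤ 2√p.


Affine points = {(2, 9), (2, 10), (5, 6), (5, 13), (6, 4), (6, 15), (9, 5), (9, 14), (11, 5), (11, 14), (12, 8), (12, 11), (13, 2), (13, 17), (18, 5), (18, 14)}; affine count = 16; |E(F_19)| = 17.

Discriminant check: Δ ∝ 4a³ + 27b² = 4·3³ + 27·10² = 4·27 + 27·100 ≡ 15 (mod 19). Nonzero ⇒ E is nonsingular.
For each x ∈ F_19, compute rhs = x³ + 3·x + 10 mod 19, then count y ∈ F_19 with y² ≡ rhs.
  x = 0: rhs = 10, matching y values: none (0 points).
  x = 1: rhs = 14, matching y values: none (0 points).
  x = 2: rhs = 5, matching y values: 9, 10 (2 points).
  x = 3: rhs = 8, matching y values: none (0 points).
  x = 4: rhs = 10, matching y values: none (0 points).
  x = 5: rhs = 17, matching y values: 6, 13 (2 points).
  x = 6: rhs = 16, matching y values: 4, 15 (2 points).
  x = 7: rhs = 13, matching y values: none (0 points).
  x = 8: rhs = 14, matching y values: none (0 points).
  x = 9: rhs = 6, matching y values: 5, 14 (2 points).
  x = 10: rhs = 14, matching y values: none (0 points).
  x = 11: rhs = 6, matching y values: 5, 14 (2 points).
  x = 12: rhs = 7, matching y values: 8, 11 (2 points).
  x = 13: rhs = 4, matching y values: 2, 17 (2 points).
  x = 14: rhs = 3, matching y values: none (0 points).
  x = 15: rhs = 10, matching y values: none (0 points).
  x = 16: rhs = 12, matching y values: none (0 points).
  x = 17: rhs = 15, matching y values: none (0 points).
  x = 18: rhs = 6, matching y values: 5, 14 (2 points).
Total affine count: 16.
Full point count |E(F_19)| = 16 + 1 = 17.
Hasse bound: |17 − (19+1)| = |-3| = 3 ≤ 2√19 ≈ 8.7178 ✓.


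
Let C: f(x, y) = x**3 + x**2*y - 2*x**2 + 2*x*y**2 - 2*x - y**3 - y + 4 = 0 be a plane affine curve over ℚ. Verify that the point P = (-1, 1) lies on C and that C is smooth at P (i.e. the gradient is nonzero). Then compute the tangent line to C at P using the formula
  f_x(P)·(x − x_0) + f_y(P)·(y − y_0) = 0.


Tangent line at P: 5*x - 7*y + 12 = 0.

Step 1: f(-1, 1) = 0, so P lies on C.
Step 2: partial derivatives
  f_x(x, y) = 3*x**2 + 2*x*y - 4*x + 2*y**2 - 2, f_y(x, y) = x**2 + 4*x*y - 3*y**2 - 1.
  f_x(P) = 5, f_y(P) = -7 (gradient nonzero, so P is smooth).
Step 3: tangent line at P: 5·(x − -1) + -7·(y − 1) = 0.
Expanding: 5*x - 7*y + 12 = 0.


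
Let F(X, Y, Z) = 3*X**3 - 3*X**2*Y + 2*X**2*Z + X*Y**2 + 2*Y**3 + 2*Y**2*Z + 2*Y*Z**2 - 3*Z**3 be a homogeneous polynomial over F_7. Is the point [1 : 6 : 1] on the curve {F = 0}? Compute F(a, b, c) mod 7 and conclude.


F(1,6,1) ≡ 4 (mod 7); P is NOT on the curve.

Evaluate F(1, 6, 1) term-by-term (mod 7).
  3*X**3 ↦ 3·1·1·1 = 3
  -3*X**2*Y ↦ -3·1·6·1 = -18
  2*X**2*Z ↦ 2·1·1·1 = 2
  X*Y**2 ↦ 1·1·36·1 = 36
  2*Y**3 ↦ 2·1·216·1 = 432
  2*Y**2*Z ↦ 2·1·36·1 = 72
  2*Y*Z**2 ↦ 2·1·6·1 = 12
  -3*Z**3 ↦ -3·1·1·1 = -3
Sum: F(1, 6, 1) = (3) + (-18) + (2) + (36) + (432) + (72) + (12) + (-3) = 536.
Reducing mod 7: 536 ≡ 4 (mod 7).
Since F(a, b, c) ≡ 4 ≠ 0 (mod 7), P does NOT lie on the curve.


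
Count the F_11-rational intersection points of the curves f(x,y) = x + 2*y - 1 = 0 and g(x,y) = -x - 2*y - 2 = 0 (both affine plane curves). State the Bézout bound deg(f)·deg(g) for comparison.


Common zeros: ∅; count = 0; Bézout bound = 1.

deg(f) = 1, deg(g) = 1, so Bézout bound = 1.
Scan x ∈ F_11. For each x, list the y ∈ F_11 with f(x, y) ≡ 0 and those with g(x, y) ≡ 0 (mod 11); the common zeros in that column are the intersection.
  x = 0: f ≡ 0 at y ∈ {6}; g ≡ 0 at y ∈ {10}; common: ∅.
  x = 1: f ≡ 0 at y ∈ {0}; g ≡ 0 at y ∈ {4}; common: ∅.
  x = 2: f ≡ 0 at y ∈ {5}; g ≡ 0 at y ∈ {9}; common: ∅.
  x = 3: f ≡ 0 at y ∈ {10}; g ≡ 0 at y ∈ {3}; common: ∅.
  x = 4: f ≡ 0 at y ∈ {4}; g ≡ 0 at y ∈ {8}; common: ∅.
  x = 5: f ≡ 0 at y ∈ {9}; g ≡ 0 at y ∈ {2}; common: ∅.
  x = 6: f ≡ 0 at y ∈ {3}; g ≡ 0 at y ∈ {7}; common: ∅.
  x = 7: f ≡ 0 at y ∈ {8}; g ≡ 0 at y ∈ {1}; common: ∅.
  x = 8: f ≡ 0 at y ∈ {2}; g ≡ 0 at y ∈ {6}; common: ∅.
  x = 9: f ≡ 0 at y ∈ {7}; g ≡ 0 at y ∈ {0}; common: ∅.
  x = 10: f ≡ 0 at y ∈ {1}; g ≡ 0 at y ∈ {5}; common: ∅.
Collecting: common zeros = ∅, so the count is 0.
Comparison with the Bézout bound: 0 ≤ 1 = deg(f)·deg(g), as expected for curves with no common component (the affine F_11-count falls short of the bound because intersections may lie at infinity, over extension fields, or carry multiplicity).


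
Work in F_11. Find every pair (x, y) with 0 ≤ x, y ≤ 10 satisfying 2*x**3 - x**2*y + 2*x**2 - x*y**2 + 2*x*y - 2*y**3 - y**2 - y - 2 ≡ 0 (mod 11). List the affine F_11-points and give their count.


Affine F_11-points: {(0, 10), (1, 2), (2, 0), (2, 5), (2, 10), (4, 7), (7, 6), (8, 4), (10, 9)}; count = 9.

For each of the 121 pairs (x, y) ∈ F_11², evaluate f(x, y) mod 11. Record the zeros.
  x = 0: [0↦9, 1↦5, 2↦9, 3↦9, 4↦4, 5↦4, 6↦8, 7↦4, 8↦2, 9↦1, 10↦0]  zeros at y ∈ {10}
  x = 1: [0↦2, 1↦9, 2↦0, 3↦7, 4↦7, 5↦10, 6↦4, 7↦10, 8↦5, 9↦10, 10↦2]  zeros at y ∈ {2}
  x = 2: [0↦0, 1↦5, 2↦3, 3↦4, 4↦7, 5↦0, 6↦4, 7↦7, 8↦8, 9↦6, 10↦0]  zeros at y ∈ {0, 5, 10}
  x = 3: [0↦4, 1↦5, 2↦8, 3↦1, 4↦5, 5↦8, 6↦9, 7↦7, 8↦1, 9↦1, 10↦6]  zeros at y ∈ ∅
  x = 4: [0↦4, 1↦10, 2↦5, 3↦10, 4↦2, 5↦2, 6↦9, 7↦0, 8↦7, 9↦7, 10↦10]  zeros at y ∈ {7}
  x = 5: [0↦1, 1↦10, 2↦6, 3↦10, 4↦10, 5↦5, 6↦5, 7↦9, 8↦5, 9↦3, 10↦2]  zeros at y ∈ ∅
  x = 6: [0↦7, 1↦6, 2↦1, 3↦2, 4↦8, 5↦7, 6↦9, 7↦2, 8↦7, 9↦1, 10↦5]  zeros at y ∈ ∅
  x = 7: [0↦1, 1↦10, 2↦2, 3↦9, 4↦8, 5↦9, 6↦0, 7↦2, 8↦3, 9↦2, 10↦9]  zeros at y ∈ {6}
  x = 8: [0↦6, 1↦1, 2↦10, 3↦10, 4↦0, 5↦1, 6↦1, 7↦10, 8↦5, 9↦7, 10↦4]  zeros at y ∈ {4}
  x = 9: [0↦1, 1↦2, 2↦4, 3↦6, 4↦7, 5↦6, 6↦2, 7↦5, 8↦3, 9↦6, 10↦2]  zeros at y ∈ ∅
  x = 10: [0↦9, 1↦3, 2↦7, 3↦9, 4↦8, 5↦3, 6↦4, 7↦10, 8↦9, 9↦0, 10↦4]  zeros at y ∈ {9}
Collecting zeros: affine points = {(0, 10), (1, 2), (2, 0), (2, 5), (2, 10), (4, 7), (7, 6), (8, 4), (10, 9)}.
Total count |C(F_11)_aff| = 9.


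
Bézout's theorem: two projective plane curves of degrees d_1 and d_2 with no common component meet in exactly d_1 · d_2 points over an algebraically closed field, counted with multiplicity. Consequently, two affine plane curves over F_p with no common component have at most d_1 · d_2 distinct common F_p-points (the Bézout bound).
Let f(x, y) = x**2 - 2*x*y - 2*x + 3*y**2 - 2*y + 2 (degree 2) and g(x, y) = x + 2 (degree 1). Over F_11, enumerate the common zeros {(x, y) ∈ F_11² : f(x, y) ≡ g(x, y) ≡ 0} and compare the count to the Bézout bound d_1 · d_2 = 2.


Common zeros: {(9, 4), (9, 10)}; count = 2; Bézout bound = 2.

deg(f) = 2, deg(g) = 1, so Bézout bound = 2.
Scan x ∈ F_11. For each x, list the y ∈ F_11 with f(x, y) ≡ 0 and those with g(x, y) ≡ 0 (mod 11); the common zeros in that column are the intersection.
  x = 0: f ≡ 0 at y ∈ ∅; g ≡ 0 at y ∈ ∅; common: ∅.
  x = 1: f ≡ 0 at y ∈ {1, 4}; g ≡ 0 at y ∈ ∅; common: ∅.
  x = 2: f ≡ 0 at y ∈ {3, 10}; g ≡ 0 at y ∈ ∅; common: ∅.
  x = 3: f ≡ 0 at y ∈ {1, 9}; g ≡ 0 at y ∈ ∅; common: ∅.
  x = 4: f ≡ 0 at y ∈ ∅; g ≡ 0 at y ∈ ∅; common: ∅.
  x = 5: f ≡ 0 at y ∈ ∅; g ≡ 0 at y ∈ ∅; common: ∅.
  x = 6: f ≡ 0 at y ∈ {3, 9}; g ≡ 0 at y ∈ ∅; common: ∅.
  x = 7: f ≡ 0 at y ∈ ∅; g ≡ 0 at y ∈ ∅; common: ∅.
  x = 8: f ≡ 0 at y ∈ ∅; g ≡ 0 at y ∈ ∅; common: ∅.
  x = 9: f ≡ 0 at y ∈ {4, 10}; g ≡ 0 at y ∈ {0, 1, 2, 3, 4, 5, 6, 7, 8, 9, 10}; common: {4, 10}.
  x = 10: f ≡ 0 at y ∈ ∅; g ≡ 0 at y ∈ ∅; common: ∅.
Collecting: common zeros = {(9, 4), (9, 10)}, so the count is 2.
Comparison with the Bézout bound: 2 ≤ 2 = deg(f)·deg(g), as expected for curves with no common component (the bound is attained).


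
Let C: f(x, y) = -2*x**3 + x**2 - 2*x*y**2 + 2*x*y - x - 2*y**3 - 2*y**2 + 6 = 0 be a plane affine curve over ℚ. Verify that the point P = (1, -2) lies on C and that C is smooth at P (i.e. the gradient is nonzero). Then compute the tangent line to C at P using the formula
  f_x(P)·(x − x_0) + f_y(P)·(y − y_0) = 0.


Tangent line at P: -17*x - 6*y + 5 = 0.

Step 1: f(1, -2) = 0, so P lies on C.
Step 2: partial derivatives
  f_x(x, y) = -6*x**2 + 2*x - 2*y**2 + 2*y - 1, f_y(x, y) = -4*x*y + 2*x - 6*y**2 - 4*y.
  f_x(P) = -17, f_y(P) = -6 (gradient nonzero, so P is smooth).
Step 3: tangent line at P: -17·(x − 1) + -6·(y − -2) = 0.
Expanding: -17*x - 6*y + 5 = 0.


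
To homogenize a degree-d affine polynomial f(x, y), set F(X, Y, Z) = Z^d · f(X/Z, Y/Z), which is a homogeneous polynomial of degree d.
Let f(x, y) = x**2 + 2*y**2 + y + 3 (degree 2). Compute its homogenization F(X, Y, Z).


F(X, Y, Z) = X**2 + 2*Y**2 + Y*Z + 3*Z**2

deg(f) = 2.
Substitute x = X/Z, y = Y/Z into f, then multiply by Z^2.
  monomial 1·x^2·y^0 ↦ 1·X^2·Y^0·Z^0.
  monomial 2·x^0·y^2 ↦ 2·X^0·Y^2·Z^0.
  monomial 1·x^0·y^1 ↦ 1·X^0·Y^1·Z^1.
  monomial 3·x^0·y^0 ↦ 3·X^0·Y^0·Z^2.
Collecting: F(X, Y, Z) = X**2 + 2*Y**2 + Y*Z + 3*Z**2.


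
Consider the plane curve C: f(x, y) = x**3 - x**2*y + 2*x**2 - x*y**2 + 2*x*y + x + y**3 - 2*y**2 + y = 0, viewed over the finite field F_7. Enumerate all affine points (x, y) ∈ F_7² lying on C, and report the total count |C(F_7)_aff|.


Affine F_7-points: {(0, 0), (0, 1), (1, 4), (3, 1), (4, 2), (6, 0), (6, 2), (6, 6)}; count = 8.

For each of the 49 pairs (x, y) ∈ F_7², evaluate f(x, y) mod 7. Record the zeros.
  x = 0: [0↦0, 1↦0, 2↦2, 3↦5, 4↦1, 5↦3, 6↦3]  zeros at y ∈ {0, 1}
  x = 1: [0↦4, 1↦4, 2↦4, 3↦3, 4↦0, 5↦1, 6↦5]  zeros at y ∈ {4}
  x = 2: [0↦4, 1↦2, 2↦5, 3↦5, 4↦1, 5↦6, 6↦5]  zeros at y ∈ ∅
  x = 3: [0↦6, 1↦0, 2↦4, 3↦3, 4↦3, 5↦3, 6↦2]  zeros at y ∈ {1}
  x = 4: [0↦2, 1↦4, 2↦0, 3↦3, 4↦5, 5↦5, 6↦2]  zeros at y ∈ {2}
  x = 5: [0↦5, 1↦6, 2↦6, 3↦4, 4↦6, 5↦4, 6↦4]  zeros at y ∈ ∅
  x = 6: [0↦0, 1↦5, 2↦0, 3↦5, 4↦5, 5↦6, 6↦0]  zeros at y ∈ {0, 2, 6}
Collecting zeros: affine points = {(0, 0), (0, 1), (1, 4), (3, 1), (4, 2), (6, 0), (6, 2), (6, 6)}.
Total count |C(F_7)_aff| = 8.


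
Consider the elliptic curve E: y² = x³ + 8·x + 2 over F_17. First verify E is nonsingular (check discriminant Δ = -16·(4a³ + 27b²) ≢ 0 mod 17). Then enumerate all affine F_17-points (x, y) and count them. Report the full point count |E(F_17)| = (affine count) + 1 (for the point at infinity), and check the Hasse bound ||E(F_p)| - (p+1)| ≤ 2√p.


Affine points = {(0, 6), (0, 11), (2, 3), (2, 14), (3, 6), (3, 11), (4, 8), (4, 9), (8, 0), (9, 2), (9, 15), (13, 5), (13, 12), (14, 6), (14, 11)}; affine count = 15; |E(F_17)| = 16.

Discriminant check: Δ ∝ 4a³ + 27b² = 4·8³ + 27·2² = 4·512 + 27·4 ≡ 14 (mod 17). Nonzero ⇒ E is nonsingular.
For each x ∈ F_17, compute rhs = x³ + 8·x + 2 mod 17, then count y ∈ F_17 with y² ≡ rhs.
  x = 0: rhs = 2, matching y values: 6, 11 (2 points).
  x = 1: rhs = 11, matching y values: none (0 points).
  x = 2: rhs = 9, matching y values: 3, 14 (2 points).
  x = 3: rhs = 2, matching y values: 6, 11 (2 points).
  x = 4: rhs = 13, matching y values: 8, 9 (2 points).
  x = 5: rhs = 14, matching y values: none (0 points).
  x = 6: rhs = 11, matching y values: none (0 points).
  x = 7: rhs = 10, matching y values: none (0 points).
  x = 8: rhs = 0, matching y values: 0 (1 points).
  x = 9: rhs = 4, matching y values: 2, 15 (2 points).
  x = 10: rhs = 11, matching y values: none (0 points).
  x = 11: rhs = 10, matching y values: none (0 points).
  x = 12: rhs = 7, matching y values: none (0 points).
  x = 13: rhs = 8, matching y values: 5, 12 (2 points).
  x = 14: rhs = 2, matching y values: 6, 11 (2 points).
  x = 15: rhs = 12, matching y values: none (0 points).
  x = 16: rhs = 10, matching y values: none (0 points).
Total affine count: 15.
Full point count |E(F_17)| = 15 + 1 = 16.
Hasse bound: |16 − (17+1)| = |-2| = 2 ≤ 2√17 ≈ 8.2462 ✓.


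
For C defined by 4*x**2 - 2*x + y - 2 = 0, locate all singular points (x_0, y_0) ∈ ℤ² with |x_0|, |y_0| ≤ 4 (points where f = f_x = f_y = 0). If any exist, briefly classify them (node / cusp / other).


No singular points in the scanned grid; C is smooth there.

Compute partial derivatives:
  f_x = 8*x - 2.
  f_y = 1.
f_y = 1 is a nonzero constant, so f_y never vanishes: no point (x, y) can satisfy f = f_x = f_y = 0. In particular no (x, y) ∈ {−4, ..., 4}² is singular; the curve is smooth.


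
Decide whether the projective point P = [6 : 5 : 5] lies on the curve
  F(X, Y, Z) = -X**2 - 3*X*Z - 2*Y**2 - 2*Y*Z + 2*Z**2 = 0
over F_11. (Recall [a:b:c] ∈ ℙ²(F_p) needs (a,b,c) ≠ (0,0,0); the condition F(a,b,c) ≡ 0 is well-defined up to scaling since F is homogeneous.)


F(6,5,5) ≡ 0 (mod 11); P is on the curve.

Evaluate F(6, 5, 5) term-by-term (mod 11).
  -X**2 ↦ -1·36·1·1 = -36
  -3*X*Z ↦ -3·6·1·5 = -90
  -2*Y**2 ↦ -2·1·25·1 = -50
  -2*Y*Z ↦ -2·1·5·5 = -50
  2*Z**2 ↦ 2·1·1·25 = 50
Sum: F(6, 5, 5) = (-36) + (-90) + (-50) + (-50) + (50) = -176.
Reducing mod 11: -176 ≡ 0 (mod 11).
Since F(a, b, c) ≡ 0 (mod 11), P lies on the curve.


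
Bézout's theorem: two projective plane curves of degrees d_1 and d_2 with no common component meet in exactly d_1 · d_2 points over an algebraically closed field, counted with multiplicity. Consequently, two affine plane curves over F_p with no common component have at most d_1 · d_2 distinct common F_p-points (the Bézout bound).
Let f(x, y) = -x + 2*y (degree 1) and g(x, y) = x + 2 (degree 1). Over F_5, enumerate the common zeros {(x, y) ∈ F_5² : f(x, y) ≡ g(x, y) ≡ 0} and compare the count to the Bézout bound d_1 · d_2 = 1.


Common zeros: {(3, 4)}; count = 1; Bézout bound = 1.

deg(f) = 1, deg(g) = 1, so Bézout bound = 1.
Scan x ∈ F_5. For each x, list the y ∈ F_5 with f(x, y) ≡ 0 and those with g(x, y) ≡ 0 (mod 5); the common zeros in that column are the intersection.
  x = 0: f ≡ 0 at y ∈ {0}; g ≡ 0 at y ∈ ∅; common: ∅.
  x = 1: f ≡ 0 at y ∈ {3}; g ≡ 0 at y ∈ ∅; common: ∅.
  x = 2: f ≡ 0 at y ∈ {1}; g ≡ 0 at y ∈ ∅; common: ∅.
  x = 3: f ≡ 0 at y ∈ {4}; g ≡ 0 at y ∈ {0, 1, 2, 3, 4}; common: {4}.
  x = 4: f ≡ 0 at y ∈ {2}; g ≡ 0 at y ∈ ∅; common: ∅.
Collecting: common zeros = {(3, 4)}, so the count is 1.
Comparison with the Bézout bound: 1 ≤ 1 = deg(f)·deg(g), as expected for curves with no common component (the bound is attained).


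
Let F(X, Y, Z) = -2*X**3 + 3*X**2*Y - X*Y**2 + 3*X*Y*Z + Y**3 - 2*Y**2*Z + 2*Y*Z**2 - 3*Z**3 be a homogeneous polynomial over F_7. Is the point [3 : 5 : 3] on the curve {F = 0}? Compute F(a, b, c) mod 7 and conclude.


F(3,5,3) ≡ 6 (mod 7); P is NOT on the curve.

Evaluate F(3, 5, 3) term-by-term (mod 7).
  -2*X**3 ↦ -2·27·1·1 = -54
  3*X**2*Y ↦ 3·9·5·1 = 135
  -X*Y**2 ↦ -1·3·25·1 = -75
  3*X*Y*Z ↦ 3·3·5·3 = 135
  Y**3 ↦ 1·1·125·1 = 125
  -2*Y**2*Z ↦ -2·1·25·3 = -150
  2*Y*Z**2 ↦ 2·1·5·9 = 90
  -3*Z**3 ↦ -3·1·1·27 = -81
Sum: F(3, 5, 3) = (-54) + (135) + (-75) + (135) + (125) + (-150) + (90) + (-81) = 125.
Reducing mod 7: 125 ≡ 6 (mod 7).
Since F(a, b, c) ≡ 6 ≠ 0 (mod 7), P does NOT lie on the curve.


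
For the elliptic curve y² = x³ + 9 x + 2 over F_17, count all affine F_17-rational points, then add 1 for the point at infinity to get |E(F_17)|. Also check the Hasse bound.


Affine points = {(0, 6), (0, 11), (4, 0), (5, 6), (5, 11), (6, 0), (7, 0), (8, 5), (8, 12), (9, 8), (9, 9), (10, 2), (10, 15), (11, 2), (11, 15), (12, 6), (12, 11), (13, 2), (13, 15), (14, 4), (14, 13), (16, 3), (16, 14)}; affine count = 23; |E(F_17)| = 24.

Discriminant check: Δ ∝ 4a³ + 27b² = 4·9³ + 27·2² = 4·729 + 27·4 ≡ 15 (mod 17). Nonzero ⇒ E is nonsingular.
For each x ∈ F_17, compute rhs = x³ + 9·x + 2 mod 17, then count y ∈ F_17 with y² ≡ rhs.
  x = 0: rhs = 2, matching y values: 6, 11 (2 points).
  x = 1: rhs = 12, matching y values: none (0 points).
  x = 2: rhs = 11, matching y values: none (0 points).
  x = 3: rhs = 5, matching y values: none (0 points).
  x = 4: rhs = 0, matching y values: 0 (1 points).
  x = 5: rhs = 2, matching y values: 6, 11 (2 points).
  x = 6: rhs = 0, matching y values: 0 (1 points).
  x = 7: rhs = 0, matching y values: 0 (1 points).
  x = 8: rhs = 8, matching y values: 5, 12 (2 points).
  x = 9: rhs = 13, matching y values: 8, 9 (2 points).
  x = 10: rhs = 4, matching y values: 2, 15 (2 points).
  x = 11: rhs = 4, matching y values: 2, 15 (2 points).
  x = 12: rhs = 2, matching y values: 6, 11 (2 points).
  x = 13: rhs = 4, matching y values: 2, 15 (2 points).
  x = 14: rhs = 16, matching y values: 4, 13 (2 points).
  x = 15: rhs = 10, matching y values: none (0 points).
  x = 16: rhs = 9, matching y values: 3, 14 (2 points).
Total affine count: 23.
Full point count |E(F_17)| = 23 + 1 = 24.
Hasse bound: |24 − (17+1)| = |6| = 6 ≤ 2√17 ≈ 8.2462 ✓.


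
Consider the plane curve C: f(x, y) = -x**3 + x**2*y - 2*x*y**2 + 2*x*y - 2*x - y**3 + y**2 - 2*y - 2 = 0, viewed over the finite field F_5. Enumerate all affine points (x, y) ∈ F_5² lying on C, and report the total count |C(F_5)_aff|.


Affine F_5-points: {(0, 2), (1, 0), (1, 2), (2, 3), (3, 0), (4, 1)}; count = 6.

For each of the 25 pairs (x, y) ∈ F_5², evaluate f(x, y) mod 5. Record the zeros.
  x = 0: [0↦3, 1↦1, 2↦0, 3↦4, 4↦2]  zeros at y ∈ {2}
  x = 1: [0↦0, 1↦4, 2↦0, 3↦2, 4↦4]  zeros at y ∈ {0, 2}
  x = 2: [0↦1, 1↦3, 2↦3, 3↦0, 4↦3]  zeros at y ∈ {3}
  x = 3: [0↦0, 1↦2, 2↦3, 3↦2, 4↦3]  zeros at y ∈ {0}
  x = 4: [0↦1, 1↦0, 2↦4, 3↦2, 4↦3]  zeros at y ∈ {1}
Collecting zeros: affine points = {(0, 2), (1, 0), (1, 2), (2, 3), (3, 0), (4, 1)}.
Total count |C(F_5)_aff| = 6.


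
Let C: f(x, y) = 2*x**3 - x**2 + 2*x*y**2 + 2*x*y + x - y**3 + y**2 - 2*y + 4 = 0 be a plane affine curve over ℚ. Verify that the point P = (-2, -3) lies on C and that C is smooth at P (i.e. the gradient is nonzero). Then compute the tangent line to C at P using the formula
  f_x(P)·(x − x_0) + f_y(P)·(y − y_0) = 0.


Tangent line at P: 41*x - 15*y + 37 = 0.

Step 1: f(-2, -3) = 0, so P lies on C.
Step 2: partial derivatives
  f_x(x, y) = 6*x**2 - 2*x + 2*y**2 + 2*y + 1, f_y(x, y) = 4*x*y + 2*x - 3*y**2 + 2*y - 2.
  f_x(P) = 41, f_y(P) = -15 (gradient nonzero, so P is smooth).
Step 3: tangent line at P: 41·(x − -2) + -15·(y − -3) = 0.
Expanding: 41*x - 15*y + 37 = 0.


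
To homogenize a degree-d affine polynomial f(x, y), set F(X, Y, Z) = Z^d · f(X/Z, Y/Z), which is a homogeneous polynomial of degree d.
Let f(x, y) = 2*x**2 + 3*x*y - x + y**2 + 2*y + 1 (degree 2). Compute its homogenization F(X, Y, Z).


F(X, Y, Z) = 2*X**2 + 3*X*Y - X*Z + Y**2 + 2*Y*Z + Z**2

deg(f) = 2.
Substitute x = X/Z, y = Y/Z into f, then multiply by Z^2.
  monomial 2·x^2·y^0 ↦ 2·X^2·Y^0·Z^0.
  monomial 3·x^1·y^1 ↦ 3·X^1·Y^1·Z^0.
  monomial -1·x^1·y^0 ↦ -1·X^1·Y^0·Z^1.
  monomial 1·x^0·y^2 ↦ 1·X^0·Y^2·Z^0.
  monomial 2·x^0·y^1 ↦ 2·X^0·Y^1·Z^1.
  monomial 1·x^0·y^0 ↦ 1·X^0·Y^0·Z^2.
Collecting: F(X, Y, Z) = 2*X**2 + 3*X*Y - X*Z + Y**2 + 2*Y*Z + Z**2.


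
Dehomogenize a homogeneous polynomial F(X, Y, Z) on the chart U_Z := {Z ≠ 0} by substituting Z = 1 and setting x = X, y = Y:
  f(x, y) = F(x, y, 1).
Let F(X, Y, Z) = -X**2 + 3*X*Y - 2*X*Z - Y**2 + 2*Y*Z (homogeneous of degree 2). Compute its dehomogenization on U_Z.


f(x, y) = -x**2 + 3*x*y - 2*x - y**2 + 2*y

On U_Z we set Z = 1. Each monomial c·X^i·Y^j·Z^k in F becomes c·x^i·y^j·1^k = c·x^i·y^j.
Substituting Z = 1: F(X, Y, 1) = -x**2 + 3*x*y - 2*x - y**2 + 2*y.
Note: deg(f) ≤ deg(F) = 2; strict inequality happens when F is divisible by Z (lost terms).


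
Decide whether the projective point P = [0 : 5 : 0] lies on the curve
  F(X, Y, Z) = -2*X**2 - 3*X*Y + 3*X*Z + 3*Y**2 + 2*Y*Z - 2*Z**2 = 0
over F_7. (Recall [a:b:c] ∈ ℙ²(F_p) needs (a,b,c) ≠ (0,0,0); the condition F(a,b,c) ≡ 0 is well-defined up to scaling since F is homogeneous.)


F(0,5,0) ≡ 5 (mod 7); P is NOT on the curve.

Evaluate F(0, 5, 0) term-by-term (mod 7).
  -2*X**2 ↦ -2·0·1·1 = 0
  -3*X*Y ↦ -3·0·5·1 = 0
  3*X*Z ↦ 3·0·1·0 = 0
  3*Y**2 ↦ 3·1·25·1 = 75
  2*Y*Z ↦ 2·1·5·0 = 0
  -2*Z**2 ↦ -2·1·1·0 = 0
Sum: F(0, 5, 0) = (0) + (0) + (0) + (75) + (0) + (0) = 75.
Reducing mod 7: 75 ≡ 5 (mod 7).
Since F(a, b, c) ≡ 5 ≠ 0 (mod 7), P does NOT lie on the curve.


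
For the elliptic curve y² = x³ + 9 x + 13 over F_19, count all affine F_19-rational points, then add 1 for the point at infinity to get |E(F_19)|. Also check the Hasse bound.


Affine points = {(1, 2), (1, 17), (2, 1), (2, 18), (6, 6), (6, 13), (7, 1), (7, 18), (9, 5), (9, 14), (10, 1), (10, 18), (12, 5), (12, 14), (13, 3), (13, 16), (16, 4), (16, 15), (17, 5), (17, 14)}; affine count = 20; |E(F_19)| = 21.

Discriminant check: Δ ∝ 4a³ + 27b² = 4·9³ + 27·13² = 4·729 + 27·169 ≡ 12 (mod 19). Nonzero ⇒ E is nonsingular.
For each x ∈ F_19, compute rhs = x³ + 9·x + 13 mod 19, then count y ∈ F_19 with y² ≡ rhs.
  x = 0: rhs = 13, matching y values: none (0 points).
  x = 1: rhs = 4, matching y values: 2, 17 (2 points).
  x = 2: rhs = 1, matching y values: 1, 18 (2 points).
  x = 3: rhs = 10, matching y values: none (0 points).
  x = 4: rhs = 18, matching y values: none (0 points).
  x = 5: rhs = 12, matching y values: none (0 points).
  x = 6: rhs = 17, matching y values: 6, 13 (2 points).
  x = 7: rhs = 1, matching y values: 1, 18 (2 points).
  x = 8: rhs = 8, matching y values: none (0 points).
  x = 9: rhs = 6, matching y values: 5, 14 (2 points).
  x = 10: rhs = 1, matching y values: 1, 18 (2 points).
  x = 11: rhs = 18, matching y values: none (0 points).
  x = 12: rhs = 6, matching y values: 5, 14 (2 points).
  x = 13: rhs = 9, matching y values: 3, 16 (2 points).
  x = 14: rhs = 14, matching y values: none (0 points).
  x = 15: rhs = 8, matching y values: none (0 points).
  x = 16: rhs = 16, matching y values: 4, 15 (2 points).
  x = 17: rhs = 6, matching y values: 5, 14 (2 points).
  x = 18: rhs = 3, matching y values: none (0 points).
Total affine count: 20.
Full point count |E(F_19)| = 20 + 1 = 21.
Hasse bound: |21 − (19+1)| = |1| = 1 ≤ 2√19 ≈ 8.7178 ✓.


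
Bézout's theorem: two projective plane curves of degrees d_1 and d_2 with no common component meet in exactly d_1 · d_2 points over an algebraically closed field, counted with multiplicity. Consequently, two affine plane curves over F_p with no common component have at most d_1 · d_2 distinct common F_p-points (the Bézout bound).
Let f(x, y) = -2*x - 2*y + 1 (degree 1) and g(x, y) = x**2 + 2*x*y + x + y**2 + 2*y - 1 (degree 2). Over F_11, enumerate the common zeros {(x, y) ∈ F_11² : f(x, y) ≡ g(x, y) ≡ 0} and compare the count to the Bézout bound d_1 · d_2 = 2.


Common zeros: {(3, 3)}; count = 1; Bézout bound = 2.

deg(f) = 1, deg(g) = 2, so Bézout bound = 2.
Scan x ∈ F_11. For each x, list the y ∈ F_11 with f(x, y) ≡ 0 and those with g(x, y) ≡ 0 (mod 11); the common zeros in that column are the intersection.
  x = 0: f ≡ 0 at y ∈ {6}; g ≡ 0 at y ∈ ∅; common: ∅.
  x = 1: f ≡ 0 at y ∈ {5}; g ≡ 0 at y ∈ {3, 4}; common: ∅.
  x = 2: f ≡ 0 at y ∈ {4}; g ≡ 0 at y ∈ {6, 10}; common: ∅.
  x = 3: f ≡ 0 at y ∈ {3}; g ≡ 0 at y ∈ {0, 3}; common: {3}.
  x = 4: f ≡ 0 at y ∈ {2}; g ≡ 0 at y ∈ ∅; common: ∅.
  x = 5: f ≡ 0 at y ∈ {1}; g ≡ 0 at y ∈ ∅; common: ∅.
  x = 6: f ≡ 0 at y ∈ {0}; g ≡ 0 at y ∈ ∅; common: ∅.
  x = 7: f ≡ 0 at y ∈ {10}; g ≡ 0 at y ∈ {0, 6}; common: ∅.
  x = 8: f ≡ 0 at y ∈ {9}; g ≡ 0 at y ∈ ∅; common: ∅.
  x = 9: f ≡ 0 at y ∈ {8}; g ≡ 0 at y ∈ {1}; common: ∅.
  x = 10: f ≡ 0 at y ∈ {7}; g ≡ 0 at y ∈ {1, 10}; common: ∅.
Collecting: common zeros = {(3, 3)}, so the count is 1.
Comparison with the Bézout bound: 1 ≤ 2 = deg(f)·deg(g), as expected for curves with no common component (the affine F_11-count falls short of the bound because intersections may lie at infinity, over extension fields, or carry multiplicity).


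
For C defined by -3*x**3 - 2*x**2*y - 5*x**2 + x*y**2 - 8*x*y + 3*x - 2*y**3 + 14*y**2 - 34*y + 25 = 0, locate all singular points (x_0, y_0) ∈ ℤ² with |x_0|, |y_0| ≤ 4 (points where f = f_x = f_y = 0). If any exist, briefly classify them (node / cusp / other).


Singular points: {(-1, 2)}; classification: cusp.

Compute partial derivatives:
  f_x = -9*x**2 - 4*x*y - 10*x + y**2 - 8*y + 3.
  f_y = -2*x**2 + 2*x*y - 8*x - 6*y**2 + 28*y - 34.
Scan x_0 ∈ {−4, ..., 4}. For each x_0, f_y(x_0, y) is a polynomial in y; find its integer roots y ∈ {−4, ..., 4}, then test f_x and f at those candidates.
  x = -4: f_y(-4, y) = -6*y**2 + 20*y - 34; no integer root y with |y| ≤ 4.
  x = -3: f_y(-3, y) = -6*y**2 + 22*y - 28; no integer root y with |y| ≤ 4.
  x = -2: f_y(-2, y) = -6*y**2 + 24*y - 26; no integer root y with |y| ≤ 4.
  x = -1: f_y(-1, y) = -6*y**2 + 26*y - 28; vanishes at y ∈ {2}. (-1, 2): f_x = 0, f = 0 — SINGULAR.
  x = 0: f_y(0, y) = -6*y**2 + 28*y - 34; no integer root y with |y| ≤ 4.
  x = 1: f_y(1, y) = -6*y**2 + 30*y - 44; no integer root y with |y| ≤ 4.
  x = 2: f_y(2, y) = -6*y**2 + 32*y - 58; no integer root y with |y| ≤ 4.
  x = 3: f_y(3, y) = -6*y**2 + 34*y - 76; no integer root y with |y| ≤ 4.
  x = 4: f_y(4, y) = -6*y**2 + 36*y - 98; no integer root y with |y| ≤ 4.
Only singular point on the grid: (-1, 2).
Classify: substitute x = -1 + u, y = 2 + v and expand: f = -3*u**3 - 2*u**2*v + u*v**2 - 2*v**3 + v**2.
No constant or linear terms (consistent with a singular point). Quadratic part: v**2. Cubic part: -3*u**3 - 2*u**2*v + u*v**2 - 2*v**3.
The quadratic part v**2 is a perfect square, so there is a single (double) tangent line v = 0, i.e. y = 2. Restricting the cubic part to that line (v = 0) leaves -3*u**3 ≠ 0, so f is not divisible by v and the branch is v² ≈ 3*u**3 to lowest order — this is a cusp.
Classification: cusp.


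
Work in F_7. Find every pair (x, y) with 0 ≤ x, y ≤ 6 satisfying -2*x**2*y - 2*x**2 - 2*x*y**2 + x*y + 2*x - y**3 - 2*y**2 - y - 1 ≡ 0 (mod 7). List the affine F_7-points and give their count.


Affine F_7-points: {(0, 3), (1, 3), (2, 5), (5, 2), (6, 2), (6, 6)}; count = 6.

For each of the 49 pairs (x, y) ∈ F_7², evaluate f(x, y) mod 7. Record the zeros.
  x = 0: [0↦6, 1↦2, 2↦2, 3↦0, 4↦4, 5↦1, 6↦6]  zeros at y ∈ {3}
  x = 1: [0↦6, 1↦6, 2↦6, 3↦0, 4↦3, 5↦2, 6↦5]  zeros at y ∈ {3}
  x = 2: [0↦2, 1↦2, 2↦5, 3↦5, 4↦3, 5↦0, 6↦4]  zeros at y ∈ {5}
  x = 3: [0↦1, 1↦4, 2↦6, 3↦1, 4↦4, 5↦2, 6↦3]  zeros at y ∈ ∅
  x = 4: [0↦3, 1↦5, 2↦2, 3↦2, 4↦6, 5↦1, 6↦2]  zeros at y ∈ ∅
  x = 5: [0↦1, 1↦5, 2↦0, 3↦1, 4↦2, 5↦4, 6↦1]  zeros at y ∈ {2}
  x = 6: [0↦2, 1↦4, 2↦0, 3↦5, 4↦6, 5↦4, 6↦0]  zeros at y ∈ {2, 6}
Collecting zeros: affine points = {(0, 3), (1, 3), (2, 5), (5, 2), (6, 2), (6, 6)}.
Total count |C(F_7)_aff| = 6.


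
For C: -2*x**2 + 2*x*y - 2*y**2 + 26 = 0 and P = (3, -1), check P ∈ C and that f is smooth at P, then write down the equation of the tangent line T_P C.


Tangent line at P: -14*x + 10*y + 52 = 0.

Step 1: f(3, -1) = 0, so P lies on C.
Step 2: partial derivatives
  f_x(x, y) = -4*x + 2*y, f_y(x, y) = 2*x - 4*y.
  f_x(P) = -14, f_y(P) = 10 (gradient nonzero, so P is smooth).
Step 3: tangent line at P: -14·(x − 3) + 10·(y − -1) = 0.
Expanding: -14*x + 10*y + 52 = 0.


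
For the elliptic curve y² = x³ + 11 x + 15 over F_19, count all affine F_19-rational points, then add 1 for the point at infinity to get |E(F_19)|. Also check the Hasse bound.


Affine points = {(2, 8), (2, 11), (4, 3), (4, 16), (5, 9), (5, 10), (7, 6), (7, 13), (8, 8), (8, 11), (9, 8), (9, 11), (10, 2), (10, 17), (11, 2), (11, 17), (14, 5), (14, 14), (17, 2), (17, 17)}; affine count = 20; |E(F_19)| = 21.

Discriminant check: Δ ∝ 4a³ + 27b² = 4·11³ + 27·15² = 4·1331 + 27·225 ≡ 18 (mod 19). Nonzero ⇒ E is nonsingular.
For each x ∈ F_19, compute rhs = x³ + 11·x + 15 mod 19, then count y ∈ F_19 with y² ≡ rhs.
  x = 0: rhs = 15, matching y values: none (0 points).
  x = 1: rhs = 8, matching y values: none (0 points).
  x = 2: rhs = 7, matching y values: 8, 11 (2 points).
  x = 3: rhs = 18, matching y values: none (0 points).
  x = 4: rhs = 9, matching y values: 3, 16 (2 points).
  x = 5: rhs = 5, matching y values: 9, 10 (2 points).
  x = 6: rhs = 12, matching y values: none (0 points).
  x = 7: rhs = 17, matching y values: 6, 13 (2 points).
  x = 8: rhs = 7, matching y values: 8, 11 (2 points).
  x = 9: rhs = 7, matching y values: 8, 11 (2 points).
  x = 10: rhs = 4, matching y values: 2, 17 (2 points).
  x = 11: rhs = 4, matching y values: 2, 17 (2 points).
  x = 12: rhs = 13, matching y values: none (0 points).
  x = 13: rhs = 18, matching y values: none (0 points).
  x = 14: rhs = 6, matching y values: 5, 14 (2 points).
  x = 15: rhs = 2, matching y values: none (0 points).
  x = 16: rhs = 12, matching y values: none (0 points).
  x = 17: rhs = 4, matching y values: 2, 17 (2 points).
  x = 18: rhs = 3, matching y values: none (0 points).
Total affine count: 20.
Full point count |E(F_19)| = 20 + 1 = 21.
Hasse bound: |21 − (19+1)| = |1| = 1 ≤ 2√19 ≈ 8.7178 ✓.


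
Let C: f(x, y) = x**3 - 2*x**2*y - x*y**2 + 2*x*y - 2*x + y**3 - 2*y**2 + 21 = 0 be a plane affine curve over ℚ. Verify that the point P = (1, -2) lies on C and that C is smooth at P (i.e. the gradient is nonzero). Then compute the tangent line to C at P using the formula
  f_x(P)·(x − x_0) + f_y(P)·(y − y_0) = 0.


Tangent line at P: x + 24*y + 47 = 0.

Step 1: f(1, -2) = 0, so P lies on C.
Step 2: partial derivatives
  f_x(x, y) = 3*x**2 - 4*x*y - y**2 + 2*y - 2, f_y(x, y) = -2*x**2 - 2*x*y + 2*x + 3*y**2 - 4*y.
  f_x(P) = 1, f_y(P) = 24 (gradient nonzero, so P is smooth).
Step 3: tangent line at P: 1·(x − 1) + 24·(y − -2) = 0.
Expanding: x + 24*y + 47 = 0.


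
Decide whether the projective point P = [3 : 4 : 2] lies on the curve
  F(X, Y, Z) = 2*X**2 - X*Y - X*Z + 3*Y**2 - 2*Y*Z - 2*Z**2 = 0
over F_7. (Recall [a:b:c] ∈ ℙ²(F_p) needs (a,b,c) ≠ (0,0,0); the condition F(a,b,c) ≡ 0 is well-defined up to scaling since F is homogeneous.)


F(3,4,2) ≡ 3 (mod 7); P is NOT on the curve.

Evaluate F(3, 4, 2) term-by-term (mod 7).
  2*X**2 ↦ 2·9·1·1 = 18
  -X*Y ↦ -1·3·4·1 = -12
  -X*Z ↦ -1·3·1·2 = -6
  3*Y**2 ↦ 3·1·16·1 = 48
  -2*Y*Z ↦ -2·1·4·2 = -16
  -2*Z**2 ↦ -2·1·1·4 = -8
Sum: F(3, 4, 2) = (18) + (-12) + (-6) + (48) + (-16) + (-8) = 24.
Reducing mod 7: 24 ≡ 3 (mod 7).
Since F(a, b, c) ≡ 3 ≠ 0 (mod 7), P does NOT lie on the curve.
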